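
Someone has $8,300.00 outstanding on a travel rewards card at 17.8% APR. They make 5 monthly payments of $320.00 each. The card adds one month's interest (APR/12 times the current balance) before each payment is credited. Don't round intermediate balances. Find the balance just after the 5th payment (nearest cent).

$7,285.94

Monthly rate r = 17.8%/12 = 1.48333% = 0.0148333.
Each month: B ← B·(1+r) − $320.00.
Month 1: interest $123.12; balance after payment $8,103.12.
Month 2: interest $120.20; balance after payment $7,903.31.
Month 3: interest $117.23; balance after payment $7,700.55.
Month 4: interest $114.22; balance after payment $7,494.77.
Month 5: interest $111.17; balance after payment $7,285.94.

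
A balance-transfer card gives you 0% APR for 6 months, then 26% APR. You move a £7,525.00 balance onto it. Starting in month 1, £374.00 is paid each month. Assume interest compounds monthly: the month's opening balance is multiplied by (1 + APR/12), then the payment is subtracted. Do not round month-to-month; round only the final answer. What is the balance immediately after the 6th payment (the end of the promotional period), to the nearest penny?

£5,281.00

Promo months 1–6 at r₀ = 0%/12 = 0; months 7+ at r₁ = 26%/12 = 0.0216667.
After month 6 (no interest yet): B = £7,525.00 − 6·£374.00 = £5,281.00.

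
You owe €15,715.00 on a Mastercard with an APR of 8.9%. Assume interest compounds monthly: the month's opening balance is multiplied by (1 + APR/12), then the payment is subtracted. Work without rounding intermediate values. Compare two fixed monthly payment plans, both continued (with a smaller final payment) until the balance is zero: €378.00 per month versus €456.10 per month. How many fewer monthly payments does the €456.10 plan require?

Monthly rate r = 8.9%/12 = 0.741667% = 0.00741667.
At €378.00/mo: n = ⌈−ln(1 − rB₀/P)/ln(1+r)⌉ = 50 payments (last €337.08); total interest = total paid − €15,715.00 = €3,144.08.
At €456.10/mo: 40 payments (last €427.04); total interest €2,499.94.
Payments saved = 50 − 40 = 10.

10 fewer payments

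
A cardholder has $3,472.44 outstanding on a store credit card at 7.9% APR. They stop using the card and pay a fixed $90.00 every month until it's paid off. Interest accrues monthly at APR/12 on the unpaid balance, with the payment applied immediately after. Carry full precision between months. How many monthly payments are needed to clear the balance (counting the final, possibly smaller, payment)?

45 payments

Monthly rate r = 7.9%/12 = 0.658333% = 0.00658333.
Recurrence: B ← B·(1+r) − $90.00.
Month 1: interest $22.86; balance after payment $3,405.30.
Month 2: interest $22.42; balance after payment $3,337.72.
Closed form: n = −ln(1 − rB₀/P)/ln(1+r) = −ln(0.746)/ln(1.00658) ≈ 44.658, so the balance reaches zero during payment 45.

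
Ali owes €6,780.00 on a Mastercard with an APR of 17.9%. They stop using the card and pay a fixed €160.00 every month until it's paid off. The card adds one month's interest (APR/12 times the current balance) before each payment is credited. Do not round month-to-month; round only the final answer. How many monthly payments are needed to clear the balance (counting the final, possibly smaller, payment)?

Monthly rate r = 17.9%/12 = 1.49167% = 0.0149167.
Recurrence: B ← B·(1+r) − €160.00.
Month 1: interest €101.13; balance after payment €6,721.14.
Month 2: interest €100.26; balance after payment €6,661.39.
Closed form: n = −ln(1 − rB₀/P)/ln(1+r) = −ln(0.36791)/ln(1.01492) ≈ 67.533, so the balance reaches zero during payment 68.

68 months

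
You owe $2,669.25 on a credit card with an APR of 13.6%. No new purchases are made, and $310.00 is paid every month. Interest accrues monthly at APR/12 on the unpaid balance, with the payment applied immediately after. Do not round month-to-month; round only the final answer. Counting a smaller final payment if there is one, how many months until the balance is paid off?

10 payments

Monthly rate r = 13.6%/12 = 1.13333% = 0.0113333.
Recurrence: B ← B·(1+r) − $310.00.
Month 1: interest $30.25; balance after payment $2,389.50.
Month 2: interest $27.08; balance after payment $2,106.58.
Closed form: n = −ln(1 − rB₀/P)/ln(1+r) = −ln(0.90241)/ln(1.01133) ≈ 9.111, so the balance reaches zero during payment 10.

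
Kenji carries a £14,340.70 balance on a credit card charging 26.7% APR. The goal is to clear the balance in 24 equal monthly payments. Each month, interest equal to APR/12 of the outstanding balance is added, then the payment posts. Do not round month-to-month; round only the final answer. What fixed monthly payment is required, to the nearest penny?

£777.67

Monthly rate r = 26.7%/12 = 2.225% = 0.02225.
Level-payment amortization: P = B₀·r / (1 − (1+r)^(−n)) = 14340.70·0.02225 / (1 − 1.02225^(−24)).
Denominator 1 − (1+r)^(−24) = 0.410302701.
P = 319.081 / 0.410302701 ≈ 777.67.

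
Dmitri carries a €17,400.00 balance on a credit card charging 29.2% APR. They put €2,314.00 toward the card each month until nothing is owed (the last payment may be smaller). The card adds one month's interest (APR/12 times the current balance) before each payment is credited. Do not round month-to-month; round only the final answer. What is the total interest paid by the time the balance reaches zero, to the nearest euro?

Monthly rate r = 29.2%/12 = 2.43333% = 0.0243333.
Payoff takes n = ⌈−ln(1 − rB₀/P)/ln(1+r)⌉ = ⌈8.405⌉ = 9 payments; the last is €944.88.
Total paid = 8·€2,314.00 + €944.88 = €19,456.88.
Total interest = total paid − principal = €19,456.88 − €17,400.00 = €2,056.88.

€2,057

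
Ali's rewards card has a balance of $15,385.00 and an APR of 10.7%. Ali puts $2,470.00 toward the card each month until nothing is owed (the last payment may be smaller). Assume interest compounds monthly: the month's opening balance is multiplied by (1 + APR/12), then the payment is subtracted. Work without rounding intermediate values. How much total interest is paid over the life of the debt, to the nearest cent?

Monthly rate r = 10.7%/12 = 0.891667% = 0.00891667.
Payoff takes n = ⌈−ln(1 − rB₀/P)/ln(1+r)⌉ = ⌈6.437⌉ = 7 payments; the last is $1,081.91.
Total paid = 6·$2,470.00 + $1,081.91 = $15,901.91.
Total interest = total paid − principal = $15,901.91 − $15,385.00 = $516.91.

$516.91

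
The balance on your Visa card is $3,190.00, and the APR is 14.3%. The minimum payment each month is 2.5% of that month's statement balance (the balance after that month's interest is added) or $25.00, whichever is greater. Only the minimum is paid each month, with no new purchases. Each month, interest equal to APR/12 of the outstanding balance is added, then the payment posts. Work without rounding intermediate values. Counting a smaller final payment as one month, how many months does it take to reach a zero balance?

Monthly rate r = 14.3%/12 = 1.19167% = 0.0119167.
While 2.5% of the post-interest balance exceeds $25.00, each month B ← (B·(1+r))·(1 − 0.025), i.e. B shrinks by the factor (1+r)·0.975 = 0.98662.
This holds for months 1–87. Entering month 88 the balance is $988.06; 2.5% of the post-interest balance is now below $25.00, so the flat $25.00 minimum applies from here.
From month 88 a fixed $25.00 at rate r clears $988.06 in 54 more payments. Total: 87 + 54 = 141 months.

141 months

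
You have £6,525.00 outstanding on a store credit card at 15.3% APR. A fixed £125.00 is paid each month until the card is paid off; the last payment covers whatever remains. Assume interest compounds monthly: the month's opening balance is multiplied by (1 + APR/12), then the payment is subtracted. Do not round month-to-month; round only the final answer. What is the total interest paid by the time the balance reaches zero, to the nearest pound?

£4,281

Monthly rate r = 15.3%/12 = 1.275% = 0.01275.
Payoff takes n = ⌈−ln(1 − rB₀/P)/ln(1+r)⌉ = ⌈86.450⌉ = 87 payments; the last is £56.43.
Total paid = 86·£125.00 + £56.43 = £10,806.43.
Total interest = total paid − principal = £10,806.43 − £6,525.00 = £4,281.43.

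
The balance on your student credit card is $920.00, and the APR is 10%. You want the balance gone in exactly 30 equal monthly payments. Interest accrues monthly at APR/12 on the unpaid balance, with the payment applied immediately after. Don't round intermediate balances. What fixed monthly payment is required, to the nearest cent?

Monthly rate r = 10%/12 = 0.833333% = 0.00833333.
Level-payment amortization: P = B₀·r / (1 − (1+r)^(−n)) = 920.00·0.00833333 / (1 − 1.00833^(−30)).
Denominator 1 − (1+r)^(−30) = 0.220392027.
P = 7.66667 / 0.220392027 ≈ 34.79.

$34.79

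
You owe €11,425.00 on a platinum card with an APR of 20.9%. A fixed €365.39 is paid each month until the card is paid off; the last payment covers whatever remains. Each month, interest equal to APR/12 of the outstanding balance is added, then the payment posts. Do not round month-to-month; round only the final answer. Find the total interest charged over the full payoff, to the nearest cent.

€5,220.21

Monthly rate r = 20.9%/12 = 1.74167% = 0.0174167.
Payoff takes n = ⌈−ln(1 − rB₀/P)/ln(1+r)⌉ = ⌈45.553⌉ = 46 payments; the last is €202.66.
Total paid = 45·€365.39 + €202.66 = €16,645.21.
Total interest = total paid − principal = €16,645.21 − €11,425.00 = €5,220.21.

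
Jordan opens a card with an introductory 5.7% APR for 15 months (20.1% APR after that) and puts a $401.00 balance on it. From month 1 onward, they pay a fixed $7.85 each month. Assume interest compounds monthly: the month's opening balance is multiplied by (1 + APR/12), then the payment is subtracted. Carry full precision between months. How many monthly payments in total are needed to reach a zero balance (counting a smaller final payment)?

80 payments

Promo months 1–15 at r₀ = 5.7%/12 = 0.00475; months 16+ at r₁ = 20.1%/12 = 0.01675.
After month 15: iterate B ← B·(1+r₀) − $7.85 for 15 months → $308.79.
Then at r₁ with $7.85/mo: n₂ = −ln(1 − r₁·B/P)/ln(1+r₁) ≈ 64.75 → 65 more payments.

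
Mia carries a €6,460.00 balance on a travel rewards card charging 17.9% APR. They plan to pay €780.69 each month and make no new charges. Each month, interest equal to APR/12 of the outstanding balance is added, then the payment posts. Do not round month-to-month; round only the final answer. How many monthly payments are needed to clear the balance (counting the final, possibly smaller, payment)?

Monthly rate r = 17.9%/12 = 1.49167% = 0.0149167.
Recurrence: B ← B·(1+r) − €780.69.
Month 1: interest €96.36; balance after payment €5,775.67.
Month 2: interest €86.15; balance after payment €5,081.14.
Closed form: n = −ln(1 − rB₀/P)/ln(1+r) = −ln(0.87657)/ln(1.01492) ≈ 8.897, so the balance reaches zero during payment 9.

9 months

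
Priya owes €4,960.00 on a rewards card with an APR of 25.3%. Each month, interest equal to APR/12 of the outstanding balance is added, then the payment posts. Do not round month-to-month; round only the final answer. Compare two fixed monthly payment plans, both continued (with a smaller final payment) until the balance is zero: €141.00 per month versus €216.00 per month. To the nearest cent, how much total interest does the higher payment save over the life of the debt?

€2,293.83

Monthly rate r = 25.3%/12 = 2.10833% = 0.0210833.
At €141.00/mo: n = ⌈−ln(1 − rB₀/P)/ln(1+r)⌉ = 65 payments (last €122.84); total interest = total paid − €4,960.00 = €4,186.84.
At €216.00/mo: 32 payments (last €157.01); total interest €1,893.01.
Interest saved = €4,186.84 − €1,893.01 = €2,293.83.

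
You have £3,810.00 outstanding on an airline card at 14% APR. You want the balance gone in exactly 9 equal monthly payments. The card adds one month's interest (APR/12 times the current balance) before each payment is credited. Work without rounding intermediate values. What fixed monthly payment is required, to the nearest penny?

£448.41

Monthly rate r = 14%/12 = 1.16667% = 0.0116667.
Level-payment amortization: P = B₀·r / (1 − (1+r)^(−n)) = 3810.00·0.0116667 / (1 − 1.01167^(−9)).
Denominator 1 − (1+r)^(−9) = 0.0991281142.
P = 44.45 / 0.0991281142 ≈ 448.41.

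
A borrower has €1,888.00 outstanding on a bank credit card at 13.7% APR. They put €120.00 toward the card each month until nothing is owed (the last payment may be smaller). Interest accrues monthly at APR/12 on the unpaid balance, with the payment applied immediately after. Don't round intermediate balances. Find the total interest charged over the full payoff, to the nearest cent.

€205.09

Monthly rate r = 13.7%/12 = 1.14167% = 0.0114167.
Payoff takes n = ⌈−ln(1 − rB₀/P)/ln(1+r)⌉ = ⌈17.441⌉ = 18 payments; the last is €53.09.
Total paid = 17·€120.00 + €53.09 = €2,093.09.
Total interest = total paid − principal = €2,093.09 − €1,888.00 = €205.09.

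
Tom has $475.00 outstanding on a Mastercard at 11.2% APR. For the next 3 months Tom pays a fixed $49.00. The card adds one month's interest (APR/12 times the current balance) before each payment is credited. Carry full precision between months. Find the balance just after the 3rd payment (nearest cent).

$340.05

Monthly rate r = 11.2%/12 = 0.933333% = 0.00933333.
Each month: B ← B·(1+r) − $49.00.
Month 1: interest $4.43; balance after payment $430.43.
Month 2: interest $4.02; balance after payment $385.45.
Month 3: interest $3.60; balance after payment $340.05.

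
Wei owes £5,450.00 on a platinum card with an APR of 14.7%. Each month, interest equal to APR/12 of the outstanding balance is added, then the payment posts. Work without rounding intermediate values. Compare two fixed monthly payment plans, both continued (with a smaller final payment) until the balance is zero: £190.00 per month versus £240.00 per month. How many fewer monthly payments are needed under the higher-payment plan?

9 fewer payments

Monthly rate r = 14.7%/12 = 1.225% = 0.01225.
At £190.00/mo: n = ⌈−ln(1 − rB₀/P)/ln(1+r)⌉ = 36 payments (last £105.86); total interest = total paid − £5,450.00 = £1,305.86.
At £240.00/mo: 27 payments (last £185.75); total interest £975.75.
Payments saved = 36 − 27 = 9.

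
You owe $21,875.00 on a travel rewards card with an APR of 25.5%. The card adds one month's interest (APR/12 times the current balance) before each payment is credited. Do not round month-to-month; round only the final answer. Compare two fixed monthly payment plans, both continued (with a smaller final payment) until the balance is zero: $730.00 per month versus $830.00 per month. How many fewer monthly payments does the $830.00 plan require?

9 fewer payments

Monthly rate r = 25.5%/12 = 2.125% = 0.02125.
At $730.00/mo: n = ⌈−ln(1 − rB₀/P)/ln(1+r)⌉ = 49 payments (last $119.49); total interest = total paid − $21,875.00 = $13,284.49.
At $830.00/mo: 40 payments (last $41.19); total interest $10,536.19.
Payments saved = 49 − 40 = 9.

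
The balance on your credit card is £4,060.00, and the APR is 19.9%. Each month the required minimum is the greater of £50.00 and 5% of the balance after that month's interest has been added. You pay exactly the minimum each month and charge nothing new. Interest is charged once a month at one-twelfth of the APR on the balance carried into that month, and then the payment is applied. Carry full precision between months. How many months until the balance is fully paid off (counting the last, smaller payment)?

Monthly rate r = 19.9%/12 = 1.65833% = 0.0165833.
While 5% of the post-interest balance exceeds £50.00, each month B ← (B·(1+r))·(1 − 0.05), i.e. B shrinks by the factor (1+r)·0.95 = 0.96575.
This holds for months 1–41. Entering month 42 the balance is £972.87; 5% of the post-interest balance is now below £50.00, so the flat £50.00 minimum applies from here.
From month 42 a fixed £50.00 at rate r clears £972.87 in 24 more payments. Total: 41 + 24 = 65 months.

65 months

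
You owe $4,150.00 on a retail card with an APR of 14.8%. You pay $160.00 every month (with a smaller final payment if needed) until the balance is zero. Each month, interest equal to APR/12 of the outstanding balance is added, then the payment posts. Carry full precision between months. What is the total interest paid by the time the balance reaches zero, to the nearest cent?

$882.22

Monthly rate r = 14.8%/12 = 1.23333% = 0.0123333.
Payoff takes n = ⌈−ln(1 − rB₀/P)/ln(1+r)⌉ = ⌈31.450⌉ = 32 payments; the last is $72.22.
Total paid = 31·$160.00 + $72.22 = $5,032.22.
Total interest = total paid − principal = $5,032.22 − $4,150.00 = $882.22.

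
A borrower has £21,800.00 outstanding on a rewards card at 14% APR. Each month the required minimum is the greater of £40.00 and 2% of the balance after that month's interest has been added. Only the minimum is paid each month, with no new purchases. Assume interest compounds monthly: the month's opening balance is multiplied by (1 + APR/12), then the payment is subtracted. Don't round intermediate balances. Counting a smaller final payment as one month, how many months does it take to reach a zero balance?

Monthly rate r = 14%/12 = 1.16667% = 0.0116667.
While 2% of the post-interest balance exceeds £40.00, each month B ← (B·(1+r))·(1 − 0.02), i.e. B shrinks by the factor (1+r)·0.98 = 0.99143.
This holds for months 1–279. Entering month 280 the balance is £1,976.87; 2% of the post-interest balance is now below £40.00, so the flat £40.00 minimum applies from here.
From month 280 a fixed £40.00 at rate r clears £1,976.87 in 75 more payments. Total: 279 + 75 = 354 months.

354 months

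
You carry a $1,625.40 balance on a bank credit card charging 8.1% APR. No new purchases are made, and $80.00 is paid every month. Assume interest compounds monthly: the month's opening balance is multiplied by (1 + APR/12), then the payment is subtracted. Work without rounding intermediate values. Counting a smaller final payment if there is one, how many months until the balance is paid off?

22 months

Monthly rate r = 8.1%/12 = 0.675% = 0.00675.
Recurrence: B ← B·(1+r) − $80.00.
Month 1: interest $10.97; balance after payment $1,556.37.
Month 2: interest $10.51; balance after payment $1,486.88.
Closed form: n = −ln(1 − rB₀/P)/ln(1+r) = −ln(0.86286)/ln(1.00675) ≈ 21.926, so the balance reaches zero during payment 22.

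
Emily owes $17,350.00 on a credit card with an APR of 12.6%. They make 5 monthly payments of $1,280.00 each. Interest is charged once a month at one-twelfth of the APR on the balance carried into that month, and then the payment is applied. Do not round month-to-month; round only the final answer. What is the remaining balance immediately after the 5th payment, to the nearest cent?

Monthly rate r = 12.6%/12 = 1.05% = 0.0105.
Each month: B ← B·(1+r) − $1,280.00.
Month 1: interest $182.17; balance after payment $16,252.17.
Month 2: interest $170.65; balance after payment $15,142.82.
Month 3: interest $159.00; balance after payment $14,021.82.
Month 4: interest $147.23; balance after payment $12,889.05.
Month 5: interest $135.34; balance after payment $11,744.39.

$11,744.39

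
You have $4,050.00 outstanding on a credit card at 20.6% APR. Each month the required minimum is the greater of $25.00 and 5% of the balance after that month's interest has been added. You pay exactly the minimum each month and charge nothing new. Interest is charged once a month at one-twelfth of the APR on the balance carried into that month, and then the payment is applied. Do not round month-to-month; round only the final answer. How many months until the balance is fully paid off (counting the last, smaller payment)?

86 months

Monthly rate r = 20.6%/12 = 1.71667% = 0.0171667.
While 5% of the post-interest balance exceeds $25.00, each month B ← (B·(1+r))·(1 − 0.05), i.e. B shrinks by the factor (1+r)·0.95 = 0.96631.
This holds for months 1–62. Entering month 63 the balance is $483.76; 5% of the post-interest balance is now below $25.00, so the flat $25.00 minimum applies from here.
From month 63 a fixed $25.00 at rate r clears $483.76 in 24 more payments. Total: 62 + 24 = 86 months.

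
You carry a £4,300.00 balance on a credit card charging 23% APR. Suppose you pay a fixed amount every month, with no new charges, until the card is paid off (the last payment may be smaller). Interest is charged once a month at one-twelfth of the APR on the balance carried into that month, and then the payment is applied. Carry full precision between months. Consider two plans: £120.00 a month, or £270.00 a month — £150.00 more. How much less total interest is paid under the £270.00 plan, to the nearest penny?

£2,158.17

Monthly rate r = 23%/12 = 1.91667% = 0.0191667.
At £120.00/mo: n = ⌈−ln(1 − rB₀/P)/ln(1+r)⌉ = 62 payments (last £18.02); total interest = total paid − £4,300.00 = £3,038.02.
At £270.00/mo: 20 payments (last £49.85); total interest £879.85.
Interest saved = £3,038.02 − £879.85 = £2,158.17.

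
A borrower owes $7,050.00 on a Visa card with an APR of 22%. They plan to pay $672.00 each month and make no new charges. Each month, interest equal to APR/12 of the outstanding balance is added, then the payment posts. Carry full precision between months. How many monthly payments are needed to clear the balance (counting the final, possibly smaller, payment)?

Monthly rate r = 22%/12 = 1.83333% = 0.0183333.
Recurrence: B ← B·(1+r) − $672.00.
Month 1: interest $129.25; balance after payment $6,507.25.
Month 2: interest $119.30; balance after payment $5,954.55.
Closed form: n = −ln(1 − rB₀/P)/ln(1+r) = −ln(0.80766)/ln(1.01833) ≈ 11.758, so the balance reaches zero during payment 12.

12 months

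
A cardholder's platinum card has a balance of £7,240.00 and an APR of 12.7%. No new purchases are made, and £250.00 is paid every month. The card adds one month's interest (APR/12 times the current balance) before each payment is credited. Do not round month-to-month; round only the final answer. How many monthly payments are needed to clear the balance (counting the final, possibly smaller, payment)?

35 months

Monthly rate r = 12.7%/12 = 1.05833% = 0.0105833.
Recurrence: B ← B·(1+r) − £250.00.
Month 1: interest £76.62; balance after payment £7,066.62.
Month 2: interest £74.79; balance after payment £6,891.41.
Closed form: n = −ln(1 − rB₀/P)/ln(1+r) = −ln(0.69351)/ln(1.01058) ≈ 34.765, so the balance reaches zero during payment 35.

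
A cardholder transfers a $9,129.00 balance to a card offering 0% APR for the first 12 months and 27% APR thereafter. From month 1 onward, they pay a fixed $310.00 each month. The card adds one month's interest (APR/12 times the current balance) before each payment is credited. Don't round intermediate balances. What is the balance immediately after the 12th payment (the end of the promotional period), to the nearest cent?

Promo months 1–12 at r₀ = 0%/12 = 0; months 13+ at r₁ = 27%/12 = 0.0225.
After month 12 (no interest yet): B = $9,129.00 − 12·$310.00 = $5,409.00.

$5,409.00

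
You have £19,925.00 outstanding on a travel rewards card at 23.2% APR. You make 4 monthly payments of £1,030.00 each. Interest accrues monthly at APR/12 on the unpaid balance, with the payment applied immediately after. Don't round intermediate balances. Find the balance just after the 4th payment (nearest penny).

£17,270.10

Monthly rate r = 23.2%/12 = 1.93333% = 0.0193333.
Each month: B ← B·(1+r) − £1,030.00.
Month 1: interest £385.22; balance after payment £19,280.22.
Month 2: interest £372.75; balance after payment £18,622.97.
Month 3: interest £360.04; balance after payment £17,953.01.
Month 4: interest £347.09; balance after payment £17,270.10.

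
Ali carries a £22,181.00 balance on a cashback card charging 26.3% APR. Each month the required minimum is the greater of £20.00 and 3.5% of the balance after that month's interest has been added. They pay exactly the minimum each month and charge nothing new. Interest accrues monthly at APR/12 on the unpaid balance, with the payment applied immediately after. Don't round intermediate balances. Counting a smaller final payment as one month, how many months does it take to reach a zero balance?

Monthly rate r = 26.3%/12 = 2.19167% = 0.0219167.
While 3.5% of the post-interest balance exceeds £20.00, each month B ← (B·(1+r))·(1 − 0.035), i.e. B shrinks by the factor (1+r)·0.965 = 0.98615.
This holds for months 1–264. Entering month 265 the balance is £558.31; 3.5% of the post-interest balance is now below £20.00, so the flat £20.00 minimum applies from here.
From month 265 a fixed £20.00 at rate r clears £558.31 in 44 more payments. Total: 264 + 44 = 308 months.

308 months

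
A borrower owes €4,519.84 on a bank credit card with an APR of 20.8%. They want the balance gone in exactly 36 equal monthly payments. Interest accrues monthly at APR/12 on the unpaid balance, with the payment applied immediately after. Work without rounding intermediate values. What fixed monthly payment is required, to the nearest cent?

Monthly rate r = 20.8%/12 = 1.73333% = 0.0173333.
Level-payment amortization: P = B₀·r / (1 − (1+r)^(−n)) = 4519.84·0.0173333 / (1 − 1.01733^(−36)).
Denominator 1 − (1+r)^(−36) = 0.461330835.
P = 78.3439 / 0.461330835 ≈ 169.82.

€169.82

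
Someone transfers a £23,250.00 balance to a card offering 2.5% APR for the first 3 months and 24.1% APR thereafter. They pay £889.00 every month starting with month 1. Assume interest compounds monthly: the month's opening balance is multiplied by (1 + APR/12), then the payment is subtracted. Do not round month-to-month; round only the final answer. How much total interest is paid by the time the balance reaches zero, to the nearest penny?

Promo months 1–3 at r₀ = 2.5%/12 = 0.00208333; months 4+ at r₁ = 24.1%/12 = 0.0200833.
After month 3: iterate B ← B·(1+r₀) − £889.00 for 3 months → £20,723.06.
Then at r₁ with £889.00/mo: n₂ = −ln(1 − r₁·B/P)/ln(1+r₁) ≈ 31.75 → 32 more payments.
Total paid = 34·£889.00 + £671.62 = £30,897.62; interest = £30,897.62 − £23,250.00 = £7,647.62.

£7,647.62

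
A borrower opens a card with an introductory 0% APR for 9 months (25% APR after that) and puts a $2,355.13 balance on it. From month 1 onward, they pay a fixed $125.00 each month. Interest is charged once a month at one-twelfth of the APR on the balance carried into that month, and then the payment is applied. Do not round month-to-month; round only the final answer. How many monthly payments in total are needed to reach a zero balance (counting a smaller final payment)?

Promo months 1–9 at r₀ = 0%/12 = 0; months 10+ at r₁ = 25%/12 = 0.0208333.
After month 9 (no interest yet): B = $2,355.13 − 9·$125.00 = $1,230.13.
Then at r₁ with $125.00/mo: n₂ = −ln(1 − r₁·B/P)/ln(1+r₁) ≈ 11.13 → 12 more payments.

21 months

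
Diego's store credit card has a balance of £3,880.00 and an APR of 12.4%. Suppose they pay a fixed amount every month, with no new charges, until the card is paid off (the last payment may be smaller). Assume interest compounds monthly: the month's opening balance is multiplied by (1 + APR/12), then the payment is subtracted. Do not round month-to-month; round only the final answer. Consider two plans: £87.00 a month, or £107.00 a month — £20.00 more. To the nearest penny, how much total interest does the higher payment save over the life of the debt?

Monthly rate r = 12.4%/12 = 1.03333% = 0.0103333.
At £87.00/mo: n = ⌈−ln(1 − rB₀/P)/ln(1+r)⌉ = 61 payments (last £7.91); total interest = total paid − £3,880.00 = £1,347.91.
At £107.00/mo: 46 payments (last £72.11); total interest £1,007.11.
Interest saved = £1,347.91 − £1,007.11 = £340.80.

£340.80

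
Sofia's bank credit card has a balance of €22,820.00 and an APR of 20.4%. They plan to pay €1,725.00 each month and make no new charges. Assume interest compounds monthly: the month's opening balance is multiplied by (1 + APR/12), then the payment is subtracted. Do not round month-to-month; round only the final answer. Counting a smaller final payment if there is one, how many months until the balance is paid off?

Monthly rate r = 20.4%/12 = 1.7% = 0.017.
Recurrence: B ← B·(1+r) − €1,725.00.
Month 1: interest €387.94; balance after payment €21,482.94.
Month 2: interest €365.21; balance after payment €20,123.15.
Closed form: n = −ln(1 − rB₀/P)/ln(1+r) = −ln(0.77511)/ln(1.017) ≈ 15.113, so the balance reaches zero during payment 16.

16 months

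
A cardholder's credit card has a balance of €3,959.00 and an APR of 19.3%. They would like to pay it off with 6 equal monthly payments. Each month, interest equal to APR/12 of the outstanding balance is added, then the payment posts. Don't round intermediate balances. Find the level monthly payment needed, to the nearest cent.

Monthly rate r = 19.3%/12 = 1.60833% = 0.0160833.
Level-payment amortization: P = B₀·r / (1 − (1+r)^(−n)) = 3959.00·0.0160833 / (1 − 1.01608^(−6)).
Denominator 1 − (1+r)^(−6) = 0.0912926654.
P = 63.6739 / 0.0912926654 ≈ 697.47.

€697.47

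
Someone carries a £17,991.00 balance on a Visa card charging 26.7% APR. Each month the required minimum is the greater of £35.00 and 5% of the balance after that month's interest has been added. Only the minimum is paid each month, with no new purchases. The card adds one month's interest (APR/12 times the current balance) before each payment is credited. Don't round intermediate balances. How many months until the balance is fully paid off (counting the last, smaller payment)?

Monthly rate r = 26.7%/12 = 2.225% = 0.02225.
While 5% of the post-interest balance exceeds £35.00, each month B ← (B·(1+r))·(1 − 0.05), i.e. B shrinks by the factor (1+r)·0.95 = 0.97114.
This holds for months 1–112. Entering month 113 the balance is £676.86; 5% of the post-interest balance is now below £35.00, so the flat £35.00 minimum applies from here.
From month 113 a fixed £35.00 at rate r clears £676.86 in 26 more payments. Total: 112 + 26 = 138 months.

138 months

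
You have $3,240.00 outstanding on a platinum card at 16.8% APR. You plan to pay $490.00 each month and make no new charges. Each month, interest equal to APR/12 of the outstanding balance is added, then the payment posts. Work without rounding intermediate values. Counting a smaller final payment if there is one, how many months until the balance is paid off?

Monthly rate r = 16.8%/12 = 1.4% = 0.014.
Recurrence: B ← B·(1+r) − $490.00.
Month 1: interest $45.36; balance after payment $2,795.36.
Month 2: interest $39.14; balance after payment $2,344.50.
Closed form: n = −ln(1 − rB₀/P)/ln(1+r) = −ln(0.90743)/ln(1.014) ≈ 6.987, so the balance reaches zero during payment 7.

7 payments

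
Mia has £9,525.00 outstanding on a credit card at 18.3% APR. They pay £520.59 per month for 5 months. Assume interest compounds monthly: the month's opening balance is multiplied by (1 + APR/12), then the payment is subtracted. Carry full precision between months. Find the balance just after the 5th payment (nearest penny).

£7,590.21

Monthly rate r = 18.3%/12 = 1.525% = 0.01525.
Each month: B ← B·(1+r) − £520.59.
Month 1: interest £145.26; balance after payment £9,149.67.
Month 2: interest £139.53; balance after payment £8,768.61.
Month 3: interest £133.72; balance after payment £8,381.74.
Month 4: interest £127.82; balance after payment £7,988.97.
Month 5: interest £121.83; balance after payment £7,590.21.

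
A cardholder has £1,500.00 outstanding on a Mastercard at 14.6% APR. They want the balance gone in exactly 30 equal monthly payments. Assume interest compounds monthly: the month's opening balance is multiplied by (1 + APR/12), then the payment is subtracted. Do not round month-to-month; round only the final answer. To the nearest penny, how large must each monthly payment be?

£59.98

Monthly rate r = 14.6%/12 = 1.21667% = 0.0121667.
Level-payment amortization: P = B₀·r / (1 − (1+r)^(−n)) = 1500.00·0.0121667 / (1 − 1.01217^(−30)).
Denominator 1 − (1+r)^(−30) = 0.304272648.
P = 18.25 / 0.304272648 ≈ 59.98.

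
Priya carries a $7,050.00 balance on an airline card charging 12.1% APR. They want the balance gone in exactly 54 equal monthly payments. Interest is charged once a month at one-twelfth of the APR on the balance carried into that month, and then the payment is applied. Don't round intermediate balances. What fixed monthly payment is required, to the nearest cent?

$169.95

Monthly rate r = 12.1%/12 = 1.00833% = 0.0100833.
Level-payment amortization: P = B₀·r / (1 − (1+r)^(−n)) = 7050.00·0.0100833 / (1 − 1.01008^(−54)).
Denominator 1 − (1+r)^(−54) = 0.418284119.
P = 71.0875 / 0.418284119 ≈ 169.95.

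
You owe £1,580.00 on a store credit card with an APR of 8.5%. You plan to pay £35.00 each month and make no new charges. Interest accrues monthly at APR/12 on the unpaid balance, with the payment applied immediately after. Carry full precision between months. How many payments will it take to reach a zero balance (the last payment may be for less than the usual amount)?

55 months

Monthly rate r = 8.5%/12 = 0.708333% = 0.00708333.
Recurrence: B ← B·(1+r) − £35.00.
Month 1: interest £11.19; balance after payment £1,556.19.
Month 2: interest £11.02; balance after payment £1,532.21.
Closed form: n = −ln(1 − rB₀/P)/ln(1+r) = −ln(0.68024)/ln(1.00708) ≈ 54.589, so the balance reaches zero during payment 55.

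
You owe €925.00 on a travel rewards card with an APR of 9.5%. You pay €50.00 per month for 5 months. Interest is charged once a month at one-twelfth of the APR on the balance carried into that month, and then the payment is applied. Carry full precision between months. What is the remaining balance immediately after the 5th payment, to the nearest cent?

Monthly rate r = 9.5%/12 = 0.791667% = 0.00791667.
Each month: B ← B·(1+r) − €50.00.
Month 1: interest €7.32; balance after payment €882.32.
Month 2: interest €6.99; balance after payment €839.31.
Month 3: interest €6.64; balance after payment €795.95.
Month 4: interest €6.30; balance after payment €752.25.
Month 5: interest €5.96; balance after payment €708.21.

€708.21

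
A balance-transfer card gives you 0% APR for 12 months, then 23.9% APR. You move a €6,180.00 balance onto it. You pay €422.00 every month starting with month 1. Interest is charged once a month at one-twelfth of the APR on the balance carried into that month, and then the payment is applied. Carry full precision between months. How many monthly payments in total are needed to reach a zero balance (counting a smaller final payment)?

15 months

Promo months 1–12 at r₀ = 0%/12 = 0; months 13+ at r₁ = 23.9%/12 = 0.0199167.
After month 12 (no interest yet): B = €6,180.00 − 12·€422.00 = €1,116.00.
Then at r₁ with €422.00/mo: n₂ = −ln(1 − r₁·B/P)/ln(1+r₁) ≈ 2.74 → 3 more payments.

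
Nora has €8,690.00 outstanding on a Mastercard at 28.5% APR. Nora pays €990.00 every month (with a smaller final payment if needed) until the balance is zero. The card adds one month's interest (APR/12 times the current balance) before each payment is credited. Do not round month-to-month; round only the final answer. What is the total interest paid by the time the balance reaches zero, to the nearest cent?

€1,171.08

Monthly rate r = 28.5%/12 = 2.375% = 0.02375.
Payoff takes n = ⌈−ln(1 − rB₀/P)/ln(1+r)⌉ = ⌈9.960⌉ = 10 payments; the last is €951.08.
Total paid = 9·€990.00 + €951.08 = €9,861.08.
Total interest = total paid − principal = €9,861.08 − €8,690.00 = €1,171.08.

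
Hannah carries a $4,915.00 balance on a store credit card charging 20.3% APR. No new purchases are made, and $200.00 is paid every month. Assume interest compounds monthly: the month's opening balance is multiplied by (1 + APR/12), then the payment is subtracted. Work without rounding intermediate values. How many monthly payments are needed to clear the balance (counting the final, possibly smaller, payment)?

33 payments

Monthly rate r = 20.3%/12 = 1.69167% = 0.0169167.
Recurrence: B ← B·(1+r) − $200.00.
Month 1: interest $83.15; balance after payment $4,798.15.
Month 2: interest $81.17; balance after payment $4,679.31.
Closed form: n = −ln(1 − rB₀/P)/ln(1+r) = −ln(0.58427)/ln(1.01692) ≈ 32.035, so the balance reaches zero during payment 33.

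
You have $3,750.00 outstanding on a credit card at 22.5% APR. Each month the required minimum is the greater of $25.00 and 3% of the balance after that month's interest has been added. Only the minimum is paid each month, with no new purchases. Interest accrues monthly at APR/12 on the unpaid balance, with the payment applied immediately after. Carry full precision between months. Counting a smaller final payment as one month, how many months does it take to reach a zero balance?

180 months

Monthly rate r = 22.5%/12 = 1.875% = 0.01875.
While 3% of the post-interest balance exceeds $25.00, each month B ← (B·(1+r))·(1 − 0.03), i.e. B shrinks by the factor (1+r)·0.97 = 0.98819.
This holds for months 1–129. Entering month 130 the balance is $809.67; 3% of the post-interest balance is now below $25.00, so the flat $25.00 minimum applies from here.
From month 130 a fixed $25.00 at rate r clears $809.67 in 51 more payments. Total: 129 + 51 = 180 months.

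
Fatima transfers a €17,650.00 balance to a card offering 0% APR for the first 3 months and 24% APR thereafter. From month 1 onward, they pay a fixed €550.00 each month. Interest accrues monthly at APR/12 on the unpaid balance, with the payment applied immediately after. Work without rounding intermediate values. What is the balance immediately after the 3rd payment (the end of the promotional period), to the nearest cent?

€16,000.00

Promo months 1–3 at r₀ = 0%/12 = 0; months 4+ at r₁ = 24%/12 = 0.02.
After month 3 (no interest yet): B = €17,650.00 − 3·€550.00 = €16,000.00.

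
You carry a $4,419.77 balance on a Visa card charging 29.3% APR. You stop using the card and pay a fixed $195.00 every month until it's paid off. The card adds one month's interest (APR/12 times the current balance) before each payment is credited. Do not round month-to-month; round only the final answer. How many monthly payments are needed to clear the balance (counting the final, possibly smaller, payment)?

Monthly rate r = 29.3%/12 = 2.44167% = 0.0244167.
Recurrence: B ← B·(1+r) − $195.00.
Month 1: interest $107.92; balance after payment $4,332.69.
Month 2: interest $105.79; balance after payment $4,243.48.
Closed form: n = −ln(1 − rB₀/P)/ln(1+r) = −ln(0.44658)/ln(1.02442) ≈ 33.417, so the balance reaches zero during payment 34.

34 months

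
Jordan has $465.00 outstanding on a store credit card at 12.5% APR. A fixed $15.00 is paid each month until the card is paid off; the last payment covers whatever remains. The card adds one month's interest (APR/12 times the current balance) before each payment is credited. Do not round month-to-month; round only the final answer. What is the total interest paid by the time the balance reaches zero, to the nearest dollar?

$99

Monthly rate r = 12.5%/12 = 1.04167% = 0.0104167.
Payoff takes n = ⌈−ln(1 − rB₀/P)/ln(1+r)⌉ = ⌈37.631⌉ = 38 payments; the last is $9.48.
Total paid = 37·$15.00 + $9.48 = $564.48.
Total interest = total paid − principal = $564.48 − $465.00 = $99.48.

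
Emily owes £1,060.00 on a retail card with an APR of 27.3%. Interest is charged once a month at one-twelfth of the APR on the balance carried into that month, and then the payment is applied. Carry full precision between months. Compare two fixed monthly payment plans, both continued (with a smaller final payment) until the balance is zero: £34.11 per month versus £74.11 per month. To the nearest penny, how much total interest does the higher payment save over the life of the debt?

£564.39

Monthly rate r = 27.3%/12 = 2.275% = 0.02275.
At £34.11/mo: n = ⌈−ln(1 − rB₀/P)/ln(1+r)⌉ = 55 payments (last £19.46); total interest = total paid − £1,060.00 = £801.40.
At £74.11/mo: 18 payments (last £37.14); total interest £237.01.
Interest saved = £801.40 − £237.01 = £564.39.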